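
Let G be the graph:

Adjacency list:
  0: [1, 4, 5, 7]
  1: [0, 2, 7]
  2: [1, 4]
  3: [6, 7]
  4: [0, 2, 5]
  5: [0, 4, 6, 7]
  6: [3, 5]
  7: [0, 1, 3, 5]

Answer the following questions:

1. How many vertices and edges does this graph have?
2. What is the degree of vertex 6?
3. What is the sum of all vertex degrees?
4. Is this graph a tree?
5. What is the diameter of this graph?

Count: 8 vertices, 12 edges.
Vertex 6 has neighbors [3, 5], degree = 2.
Handshaking lemma: 2 * 12 = 24.
A tree on 8 vertices has 7 edges. This graph has 12 edges (5 extra). Not a tree.
Diameter (longest shortest path) = 3.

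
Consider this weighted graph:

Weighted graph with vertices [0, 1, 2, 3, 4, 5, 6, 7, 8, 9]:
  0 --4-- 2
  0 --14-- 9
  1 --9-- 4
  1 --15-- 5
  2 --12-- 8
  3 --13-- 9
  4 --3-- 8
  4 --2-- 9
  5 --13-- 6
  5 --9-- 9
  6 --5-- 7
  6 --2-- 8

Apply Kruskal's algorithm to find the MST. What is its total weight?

Applying Kruskal's algorithm (sort edges by weight, add if no cycle):
  Add (4,9) w=2
  Add (6,8) w=2
  Add (4,8) w=3
  Add (0,2) w=4
  Add (6,7) w=5
  Add (1,4) w=9
  Add (5,9) w=9
  Add (2,8) w=12
  Add (3,9) w=13
  Skip (5,6) w=13 (creates cycle)
  Skip (0,9) w=14 (creates cycle)
  Skip (1,5) w=15 (creates cycle)
MST weight = 59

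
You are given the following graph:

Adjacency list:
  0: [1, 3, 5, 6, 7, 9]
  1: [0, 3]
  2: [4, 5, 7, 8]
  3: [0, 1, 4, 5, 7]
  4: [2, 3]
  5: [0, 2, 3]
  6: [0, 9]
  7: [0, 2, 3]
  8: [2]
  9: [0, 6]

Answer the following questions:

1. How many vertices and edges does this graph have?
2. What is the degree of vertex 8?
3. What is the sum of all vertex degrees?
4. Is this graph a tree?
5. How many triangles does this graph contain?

Count: 10 vertices, 15 edges.
Vertex 8 has neighbors [2], degree = 1.
Handshaking lemma: 2 * 15 = 30.
A tree on 10 vertices has 9 edges. This graph has 15 edges (6 extra). Not a tree.
Number of triangles = 4.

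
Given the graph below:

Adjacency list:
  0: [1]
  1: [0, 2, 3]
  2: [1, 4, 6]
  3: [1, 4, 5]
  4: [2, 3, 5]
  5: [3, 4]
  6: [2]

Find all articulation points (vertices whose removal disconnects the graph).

An articulation point is a vertex whose removal disconnects the graph.
Articulation points: [1, 2]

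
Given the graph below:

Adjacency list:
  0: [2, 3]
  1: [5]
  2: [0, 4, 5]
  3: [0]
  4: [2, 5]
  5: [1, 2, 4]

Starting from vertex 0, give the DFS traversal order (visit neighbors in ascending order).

DFS from vertex 0 (neighbors processed in ascending order):
Visit order: 0, 2, 4, 5, 1, 3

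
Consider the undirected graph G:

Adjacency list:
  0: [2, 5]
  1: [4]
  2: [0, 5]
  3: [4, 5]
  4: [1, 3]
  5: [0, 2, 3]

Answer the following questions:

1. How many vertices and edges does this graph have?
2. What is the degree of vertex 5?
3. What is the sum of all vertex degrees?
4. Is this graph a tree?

Count: 6 vertices, 6 edges.
Vertex 5 has neighbors [0, 2, 3], degree = 3.
Handshaking lemma: 2 * 6 = 12.
A tree on 6 vertices has 5 edges. This graph has 6 edges (1 extra). Not a tree.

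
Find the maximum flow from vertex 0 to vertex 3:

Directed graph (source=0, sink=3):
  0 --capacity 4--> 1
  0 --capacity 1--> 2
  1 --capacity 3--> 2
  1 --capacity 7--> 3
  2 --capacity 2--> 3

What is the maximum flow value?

Computing max flow:
  Flow on (0->1): 4/4
  Flow on (0->2): 1/1
  Flow on (1->3): 4/7
  Flow on (2->3): 1/2
Maximum flow = 5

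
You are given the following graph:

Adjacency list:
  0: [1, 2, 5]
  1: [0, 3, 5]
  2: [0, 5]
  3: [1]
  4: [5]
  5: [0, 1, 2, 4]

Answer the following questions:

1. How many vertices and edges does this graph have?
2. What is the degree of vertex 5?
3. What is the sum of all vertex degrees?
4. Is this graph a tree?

Count: 6 vertices, 7 edges.
Vertex 5 has neighbors [0, 1, 2, 4], degree = 4.
Handshaking lemma: 2 * 7 = 14.
A tree on 6 vertices has 5 edges. This graph has 7 edges (2 extra). Not a tree.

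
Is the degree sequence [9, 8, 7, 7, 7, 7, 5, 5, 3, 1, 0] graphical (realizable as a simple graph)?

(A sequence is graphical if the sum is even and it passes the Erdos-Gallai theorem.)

Sum of degrees = 59. Sum is odd, so the sequence is NOT graphical.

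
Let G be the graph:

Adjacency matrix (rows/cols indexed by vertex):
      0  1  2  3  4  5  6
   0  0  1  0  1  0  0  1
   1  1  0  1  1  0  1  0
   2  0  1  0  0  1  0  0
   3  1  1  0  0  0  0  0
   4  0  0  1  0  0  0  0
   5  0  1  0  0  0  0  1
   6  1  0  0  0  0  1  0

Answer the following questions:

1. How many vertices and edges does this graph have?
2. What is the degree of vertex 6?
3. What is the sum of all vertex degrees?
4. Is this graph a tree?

Count: 7 vertices, 8 edges.
Vertex 6 has neighbors [0, 5], degree = 2.
Handshaking lemma: 2 * 8 = 16.
A tree on 7 vertices has 6 edges. This graph has 8 edges (2 extra). Not a tree.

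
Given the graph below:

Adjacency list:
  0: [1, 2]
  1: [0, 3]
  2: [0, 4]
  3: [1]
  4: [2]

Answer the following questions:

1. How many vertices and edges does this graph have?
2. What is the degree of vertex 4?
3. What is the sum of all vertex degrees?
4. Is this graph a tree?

Count: 5 vertices, 4 edges.
Vertex 4 has neighbors [2], degree = 1.
Handshaking lemma: 2 * 4 = 8.
A graph is a tree iff it is connected and has exactly n-1 edges. This graph is connected (all 5 vertices in one component) and has 5-1 = 4 edges. It is a tree.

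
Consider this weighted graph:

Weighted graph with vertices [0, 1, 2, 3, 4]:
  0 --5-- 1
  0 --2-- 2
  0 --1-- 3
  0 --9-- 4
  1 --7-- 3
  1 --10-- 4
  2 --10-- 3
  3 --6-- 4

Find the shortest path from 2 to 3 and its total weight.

Using Dijkstra's algorithm from vertex 2:
Shortest path: 2 -> 0 -> 3
Total weight: 2 + 1 = 3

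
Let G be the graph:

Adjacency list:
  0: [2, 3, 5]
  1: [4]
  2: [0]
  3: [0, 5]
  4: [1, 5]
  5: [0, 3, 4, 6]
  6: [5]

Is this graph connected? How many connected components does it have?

Checking connectivity: the graph has 1 connected component(s).
All vertices are reachable from each other. The graph IS connected.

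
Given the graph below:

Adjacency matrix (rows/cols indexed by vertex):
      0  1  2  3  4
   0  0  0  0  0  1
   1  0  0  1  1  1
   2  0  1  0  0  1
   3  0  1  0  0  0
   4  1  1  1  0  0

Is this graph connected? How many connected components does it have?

Checking connectivity: the graph has 1 connected component(s).
All vertices are reachable from each other. The graph IS connected.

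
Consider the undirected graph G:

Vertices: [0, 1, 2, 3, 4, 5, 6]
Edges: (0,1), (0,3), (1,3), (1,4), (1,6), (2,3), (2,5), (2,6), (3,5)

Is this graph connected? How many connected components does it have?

Checking connectivity: the graph has 1 connected component(s).
All vertices are reachable from each other. The graph IS connected.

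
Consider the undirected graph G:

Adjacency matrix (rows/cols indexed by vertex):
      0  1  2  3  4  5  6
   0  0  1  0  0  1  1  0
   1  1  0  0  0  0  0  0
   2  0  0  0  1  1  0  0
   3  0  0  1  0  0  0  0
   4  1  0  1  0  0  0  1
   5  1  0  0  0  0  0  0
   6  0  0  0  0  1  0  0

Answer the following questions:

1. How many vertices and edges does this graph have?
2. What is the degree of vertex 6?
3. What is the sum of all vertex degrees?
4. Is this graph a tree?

Count: 7 vertices, 6 edges.
Vertex 6 has neighbors [4], degree = 1.
Handshaking lemma: 2 * 6 = 12.
A graph is a tree iff it is connected and has exactly n-1 edges. This graph is connected (all 7 vertices in one component) and has 7-1 = 6 edges. It is a tree.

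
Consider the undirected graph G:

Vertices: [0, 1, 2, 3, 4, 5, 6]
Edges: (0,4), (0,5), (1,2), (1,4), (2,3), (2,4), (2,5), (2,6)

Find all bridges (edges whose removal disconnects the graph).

A bridge is an edge whose removal increases the number of connected components.
Bridges found: (2,3), (2,6)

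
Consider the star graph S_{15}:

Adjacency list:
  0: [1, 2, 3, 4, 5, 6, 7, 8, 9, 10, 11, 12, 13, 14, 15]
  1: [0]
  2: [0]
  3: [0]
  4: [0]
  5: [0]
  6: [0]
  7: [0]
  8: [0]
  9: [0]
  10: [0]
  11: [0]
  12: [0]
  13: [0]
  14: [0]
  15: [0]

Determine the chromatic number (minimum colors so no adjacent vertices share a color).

S_{15} has one hub adjacent to 15 leaves; leaves are pairwise non-adjacent.
Color the hub 0 and every leaf 1.
Chromatic number = 2.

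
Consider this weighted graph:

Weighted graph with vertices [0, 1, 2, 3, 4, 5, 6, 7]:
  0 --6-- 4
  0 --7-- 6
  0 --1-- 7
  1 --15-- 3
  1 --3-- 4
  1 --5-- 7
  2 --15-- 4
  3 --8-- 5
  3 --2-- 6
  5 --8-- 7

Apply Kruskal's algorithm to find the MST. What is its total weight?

Applying Kruskal's algorithm (sort edges by weight, add if no cycle):
  Add (0,7) w=1
  Add (3,6) w=2
  Add (1,4) w=3
  Add (1,7) w=5
  Skip (0,4) w=6 (creates cycle)
  Add (0,6) w=7
  Add (3,5) w=8
  Skip (5,7) w=8 (creates cycle)
  Skip (1,3) w=15 (creates cycle)
  Add (2,4) w=15
MST weight = 41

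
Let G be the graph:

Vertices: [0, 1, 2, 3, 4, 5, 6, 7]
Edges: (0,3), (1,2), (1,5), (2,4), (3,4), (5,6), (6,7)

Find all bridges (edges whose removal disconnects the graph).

A bridge is an edge whose removal increases the number of connected components.
Bridges found: (0,3), (1,2), (1,5), (2,4), (3,4), (5,6), (6,7)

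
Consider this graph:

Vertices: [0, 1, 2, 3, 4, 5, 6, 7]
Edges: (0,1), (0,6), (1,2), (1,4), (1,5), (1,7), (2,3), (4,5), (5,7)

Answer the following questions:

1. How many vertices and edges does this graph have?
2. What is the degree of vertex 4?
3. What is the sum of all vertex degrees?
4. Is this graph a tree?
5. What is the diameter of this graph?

Count: 8 vertices, 9 edges.
Vertex 4 has neighbors [1, 5], degree = 2.
Handshaking lemma: 2 * 9 = 18.
A tree on 8 vertices has 7 edges. This graph has 9 edges (2 extra). Not a tree.
Diameter (longest shortest path) = 4.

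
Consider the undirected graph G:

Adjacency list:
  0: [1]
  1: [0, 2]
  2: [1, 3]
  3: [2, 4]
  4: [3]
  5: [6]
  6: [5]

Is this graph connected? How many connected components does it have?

Checking connectivity: the graph has 2 connected component(s).
Components: [[0, 1, 2, 3, 4], [5, 6]]. The graph is NOT connected.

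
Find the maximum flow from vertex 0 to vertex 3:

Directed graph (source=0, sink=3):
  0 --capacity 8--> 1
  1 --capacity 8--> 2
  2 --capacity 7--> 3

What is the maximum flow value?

Computing max flow:
  Flow on (0->1): 7/8
  Flow on (1->2): 7/8
  Flow on (2->3): 7/7
Maximum flow = 7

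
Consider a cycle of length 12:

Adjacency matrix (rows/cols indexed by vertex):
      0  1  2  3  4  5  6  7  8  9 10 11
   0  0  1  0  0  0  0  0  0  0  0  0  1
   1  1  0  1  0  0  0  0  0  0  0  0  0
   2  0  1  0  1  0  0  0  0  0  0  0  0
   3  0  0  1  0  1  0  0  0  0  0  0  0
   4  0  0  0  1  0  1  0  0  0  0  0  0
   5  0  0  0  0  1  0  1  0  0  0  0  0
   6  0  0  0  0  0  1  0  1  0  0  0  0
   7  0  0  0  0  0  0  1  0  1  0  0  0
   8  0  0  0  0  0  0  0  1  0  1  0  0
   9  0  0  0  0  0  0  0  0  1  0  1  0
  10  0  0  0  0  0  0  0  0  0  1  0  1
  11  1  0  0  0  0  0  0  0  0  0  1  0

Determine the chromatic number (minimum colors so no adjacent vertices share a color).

This is an even cycle (C_12). Even cycles are bipartite.
Chromatic number = 2.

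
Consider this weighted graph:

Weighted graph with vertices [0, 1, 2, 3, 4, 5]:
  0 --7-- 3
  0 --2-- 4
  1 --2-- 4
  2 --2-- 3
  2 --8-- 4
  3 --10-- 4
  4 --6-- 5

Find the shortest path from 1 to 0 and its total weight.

Using Dijkstra's algorithm from vertex 1:
Shortest path: 1 -> 4 -> 0
Total weight: 2 + 2 = 4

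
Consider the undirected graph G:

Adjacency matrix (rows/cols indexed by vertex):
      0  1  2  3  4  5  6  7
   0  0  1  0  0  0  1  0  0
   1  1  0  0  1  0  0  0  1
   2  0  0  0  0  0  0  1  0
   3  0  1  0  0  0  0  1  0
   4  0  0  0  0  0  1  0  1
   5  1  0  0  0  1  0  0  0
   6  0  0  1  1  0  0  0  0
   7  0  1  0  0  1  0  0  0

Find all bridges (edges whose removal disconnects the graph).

A bridge is an edge whose removal increases the number of connected components.
Bridges found: (1,3), (2,6), (3,6)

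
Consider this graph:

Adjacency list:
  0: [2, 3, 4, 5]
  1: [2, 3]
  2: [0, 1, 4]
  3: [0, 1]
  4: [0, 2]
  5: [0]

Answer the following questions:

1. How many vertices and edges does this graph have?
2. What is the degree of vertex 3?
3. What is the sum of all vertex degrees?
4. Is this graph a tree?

Count: 6 vertices, 7 edges.
Vertex 3 has neighbors [0, 1], degree = 2.
Handshaking lemma: 2 * 7 = 14.
A tree on 6 vertices has 5 edges. This graph has 7 edges (2 extra). Not a tree.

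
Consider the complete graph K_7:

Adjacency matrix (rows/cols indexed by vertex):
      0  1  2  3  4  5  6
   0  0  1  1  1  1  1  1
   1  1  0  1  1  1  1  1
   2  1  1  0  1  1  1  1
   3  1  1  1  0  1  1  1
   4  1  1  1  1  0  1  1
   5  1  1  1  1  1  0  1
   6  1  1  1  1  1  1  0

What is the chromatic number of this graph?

In K_7, every vertex is adjacent to every other vertex.
Each vertex needs a unique color.
Chromatic number = 7.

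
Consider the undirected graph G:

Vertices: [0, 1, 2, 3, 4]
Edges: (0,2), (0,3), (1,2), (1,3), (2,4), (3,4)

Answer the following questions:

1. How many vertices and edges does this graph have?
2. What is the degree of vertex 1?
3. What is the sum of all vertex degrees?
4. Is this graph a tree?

Count: 5 vertices, 6 edges.
Vertex 1 has neighbors [2, 3], degree = 2.
Handshaking lemma: 2 * 6 = 12.
A tree on 5 vertices has 4 edges. This graph has 6 edges (2 extra). Not a tree.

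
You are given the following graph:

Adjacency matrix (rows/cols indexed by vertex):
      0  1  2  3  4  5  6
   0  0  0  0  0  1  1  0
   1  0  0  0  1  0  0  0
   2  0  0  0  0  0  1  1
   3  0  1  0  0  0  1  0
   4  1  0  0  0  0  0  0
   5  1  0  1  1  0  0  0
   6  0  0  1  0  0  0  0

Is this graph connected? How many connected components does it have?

Checking connectivity: the graph has 1 connected component(s).
All vertices are reachable from each other. The graph IS connected.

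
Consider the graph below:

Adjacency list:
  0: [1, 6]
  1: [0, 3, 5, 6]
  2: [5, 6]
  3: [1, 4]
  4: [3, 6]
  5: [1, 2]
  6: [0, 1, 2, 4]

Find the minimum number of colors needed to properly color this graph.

The graph has a maximum clique of size 3 (lower bound on chromatic number).
A valid 3-coloring: {0: 2, 1: 0, 2: 0, 3: 1, 4: 0, 5: 1, 6: 1}.
Chromatic number = 3.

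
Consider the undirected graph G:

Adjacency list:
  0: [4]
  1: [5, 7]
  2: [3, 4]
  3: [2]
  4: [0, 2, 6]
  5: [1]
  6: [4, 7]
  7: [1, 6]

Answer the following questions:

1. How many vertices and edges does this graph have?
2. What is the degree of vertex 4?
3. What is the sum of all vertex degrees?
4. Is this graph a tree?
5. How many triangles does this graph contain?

Count: 8 vertices, 7 edges.
Vertex 4 has neighbors [0, 2, 6], degree = 3.
Handshaking lemma: 2 * 7 = 14.
A graph is a tree iff it is connected and has exactly n-1 edges. This graph is connected (all 8 vertices in one component) and has 8-1 = 7 edges. It is a tree.
Number of triangles = 0.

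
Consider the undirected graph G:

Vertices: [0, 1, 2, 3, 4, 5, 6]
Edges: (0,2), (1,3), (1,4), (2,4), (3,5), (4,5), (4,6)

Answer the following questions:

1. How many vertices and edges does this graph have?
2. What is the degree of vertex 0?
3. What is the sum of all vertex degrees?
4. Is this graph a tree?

Count: 7 vertices, 7 edges.
Vertex 0 has neighbors [2], degree = 1.
Handshaking lemma: 2 * 7 = 14.
A tree on 7 vertices has 6 edges. This graph has 7 edges (1 extra). Not a tree.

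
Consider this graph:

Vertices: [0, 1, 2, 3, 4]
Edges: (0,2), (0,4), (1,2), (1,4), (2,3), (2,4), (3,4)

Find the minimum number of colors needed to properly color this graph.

The graph has a maximum clique of size 3 (lower bound on chromatic number).
A valid 3-coloring: {0: 2, 1: 2, 2: 0, 3: 2, 4: 1}.
Chromatic number = 3.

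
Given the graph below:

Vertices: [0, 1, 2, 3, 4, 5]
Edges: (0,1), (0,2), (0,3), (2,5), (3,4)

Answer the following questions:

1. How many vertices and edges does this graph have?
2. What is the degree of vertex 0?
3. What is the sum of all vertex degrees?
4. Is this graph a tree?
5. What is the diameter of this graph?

Count: 6 vertices, 5 edges.
Vertex 0 has neighbors [1, 2, 3], degree = 3.
Handshaking lemma: 2 * 5 = 10.
A graph is a tree iff it is connected and has exactly n-1 edges. This graph is connected (all 6 vertices in one component) and has 6-1 = 5 edges. It is a tree.
Diameter (longest shortest path) = 4.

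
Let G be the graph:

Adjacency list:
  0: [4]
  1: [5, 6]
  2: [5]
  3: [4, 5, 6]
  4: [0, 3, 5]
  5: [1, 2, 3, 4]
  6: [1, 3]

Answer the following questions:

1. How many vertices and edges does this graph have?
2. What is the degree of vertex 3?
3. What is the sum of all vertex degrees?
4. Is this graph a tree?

Count: 7 vertices, 8 edges.
Vertex 3 has neighbors [4, 5, 6], degree = 3.
Handshaking lemma: 2 * 8 = 16.
A tree on 7 vertices has 6 edges. This graph has 8 edges (2 extra). Not a tree.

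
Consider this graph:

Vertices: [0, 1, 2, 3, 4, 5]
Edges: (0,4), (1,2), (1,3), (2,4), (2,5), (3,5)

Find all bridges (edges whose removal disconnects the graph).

A bridge is an edge whose removal increases the number of connected components.
Bridges found: (0,4), (2,4)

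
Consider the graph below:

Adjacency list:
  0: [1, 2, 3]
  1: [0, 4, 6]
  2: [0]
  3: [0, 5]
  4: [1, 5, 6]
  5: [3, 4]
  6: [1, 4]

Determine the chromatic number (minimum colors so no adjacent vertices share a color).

The graph has a maximum clique of size 3 (lower bound on chromatic number).
A valid 3-coloring: {0: 0, 1: 1, 2: 1, 3: 1, 4: 0, 5: 2, 6: 2}.
Chromatic number = 3.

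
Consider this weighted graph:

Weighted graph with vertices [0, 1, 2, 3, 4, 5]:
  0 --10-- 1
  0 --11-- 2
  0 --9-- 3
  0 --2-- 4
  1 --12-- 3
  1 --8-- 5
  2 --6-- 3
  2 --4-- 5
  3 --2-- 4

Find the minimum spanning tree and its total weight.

Applying Kruskal's algorithm (sort edges by weight, add if no cycle):
  Add (0,4) w=2
  Add (3,4) w=2
  Add (2,5) w=4
  Add (2,3) w=6
  Add (1,5) w=8
  Skip (0,3) w=9 (creates cycle)
  Skip (0,1) w=10 (creates cycle)
  Skip (0,2) w=11 (creates cycle)
  Skip (1,3) w=12 (creates cycle)
MST weight = 22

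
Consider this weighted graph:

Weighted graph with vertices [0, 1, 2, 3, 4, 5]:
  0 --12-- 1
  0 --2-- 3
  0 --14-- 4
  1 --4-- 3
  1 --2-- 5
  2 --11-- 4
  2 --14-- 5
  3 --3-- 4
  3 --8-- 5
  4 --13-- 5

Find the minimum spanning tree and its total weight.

Applying Kruskal's algorithm (sort edges by weight, add if no cycle):
  Add (0,3) w=2
  Add (1,5) w=2
  Add (3,4) w=3
  Add (1,3) w=4
  Skip (3,5) w=8 (creates cycle)
  Add (2,4) w=11
  Skip (0,1) w=12 (creates cycle)
  Skip (4,5) w=13 (creates cycle)
  Skip (0,4) w=14 (creates cycle)
  Skip (2,5) w=14 (creates cycle)
MST weight = 22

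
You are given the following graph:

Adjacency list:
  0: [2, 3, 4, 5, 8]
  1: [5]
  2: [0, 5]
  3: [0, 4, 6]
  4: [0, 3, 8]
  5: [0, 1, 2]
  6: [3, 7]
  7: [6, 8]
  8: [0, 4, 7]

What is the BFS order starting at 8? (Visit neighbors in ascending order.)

BFS from vertex 8 (neighbors processed in ascending order):
Visit order: 8, 0, 4, 7, 2, 3, 5, 6, 1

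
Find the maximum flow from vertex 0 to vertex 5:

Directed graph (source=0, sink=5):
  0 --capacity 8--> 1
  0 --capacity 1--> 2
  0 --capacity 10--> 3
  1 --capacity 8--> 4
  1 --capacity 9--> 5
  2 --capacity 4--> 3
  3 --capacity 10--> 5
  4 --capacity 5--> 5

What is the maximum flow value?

Computing max flow:
  Flow on (0->1): 8/8
  Flow on (0->2): 1/1
  Flow on (0->3): 9/10
  Flow on (1->5): 8/9
  Flow on (2->3): 1/4
  Flow on (3->5): 10/10
Maximum flow = 18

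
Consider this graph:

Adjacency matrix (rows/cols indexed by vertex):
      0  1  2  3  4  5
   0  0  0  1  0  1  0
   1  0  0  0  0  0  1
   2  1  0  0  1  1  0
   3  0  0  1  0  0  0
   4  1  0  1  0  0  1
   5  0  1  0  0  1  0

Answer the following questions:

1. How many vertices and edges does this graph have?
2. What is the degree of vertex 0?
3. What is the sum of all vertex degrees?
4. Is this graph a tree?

Count: 6 vertices, 6 edges.
Vertex 0 has neighbors [2, 4], degree = 2.
Handshaking lemma: 2 * 6 = 12.
A tree on 6 vertices has 5 edges. This graph has 6 edges (1 extra). Not a tree.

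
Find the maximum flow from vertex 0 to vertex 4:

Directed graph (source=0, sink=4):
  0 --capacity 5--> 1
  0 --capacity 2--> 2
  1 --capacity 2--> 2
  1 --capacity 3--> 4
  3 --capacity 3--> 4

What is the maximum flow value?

Computing max flow:
  Flow on (0->1): 3/5
  Flow on (1->4): 3/3
Maximum flow = 3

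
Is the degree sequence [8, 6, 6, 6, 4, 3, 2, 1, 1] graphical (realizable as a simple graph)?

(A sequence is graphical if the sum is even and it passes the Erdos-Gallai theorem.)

Sum of degrees = 37. Sum is odd, so the sequence is NOT graphical.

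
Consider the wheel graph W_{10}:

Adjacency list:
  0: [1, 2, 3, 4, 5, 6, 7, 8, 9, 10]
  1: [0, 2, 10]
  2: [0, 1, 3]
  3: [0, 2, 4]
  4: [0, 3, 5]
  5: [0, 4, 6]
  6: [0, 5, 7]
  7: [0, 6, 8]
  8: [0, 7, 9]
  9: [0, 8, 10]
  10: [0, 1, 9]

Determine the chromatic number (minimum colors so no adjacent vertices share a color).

W_{10} = C_{10} plus a hub adjacent to every cycle vertex.
The outer cycle needs 2 colors (even cycle); the hub is adjacent to all of them so needs a fresh color.
Chromatic number = 2 + 1 = 3.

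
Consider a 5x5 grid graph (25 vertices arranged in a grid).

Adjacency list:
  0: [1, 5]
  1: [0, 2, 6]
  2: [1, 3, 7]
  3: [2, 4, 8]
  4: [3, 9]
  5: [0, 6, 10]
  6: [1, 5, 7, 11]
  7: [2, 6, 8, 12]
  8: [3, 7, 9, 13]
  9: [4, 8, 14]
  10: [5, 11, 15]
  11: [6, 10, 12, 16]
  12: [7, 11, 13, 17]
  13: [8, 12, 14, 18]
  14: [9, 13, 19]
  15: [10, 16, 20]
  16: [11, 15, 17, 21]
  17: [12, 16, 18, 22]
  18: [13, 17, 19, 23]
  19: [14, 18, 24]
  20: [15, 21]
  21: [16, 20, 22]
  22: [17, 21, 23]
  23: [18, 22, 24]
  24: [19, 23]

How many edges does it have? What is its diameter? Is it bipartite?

A 5x5 grid has 20 vertical edges and 20 horizontal edges.
Total edges = 20 + 20 = 40.
Diameter = (5-1) + (5-1) = 8 (corner to opposite corner).
Grid graphs are bipartite (checkerboard coloring).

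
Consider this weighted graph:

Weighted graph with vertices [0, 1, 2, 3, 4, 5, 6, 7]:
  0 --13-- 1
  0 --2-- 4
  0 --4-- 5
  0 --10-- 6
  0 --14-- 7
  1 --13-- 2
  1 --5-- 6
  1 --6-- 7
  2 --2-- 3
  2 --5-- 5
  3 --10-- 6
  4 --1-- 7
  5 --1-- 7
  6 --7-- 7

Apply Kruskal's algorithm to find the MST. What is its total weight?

Applying Kruskal's algorithm (sort edges by weight, add if no cycle):
  Add (4,7) w=1
  Add (5,7) w=1
  Add (0,4) w=2
  Add (2,3) w=2
  Skip (0,5) w=4 (creates cycle)
  Add (1,6) w=5
  Add (2,5) w=5
  Add (1,7) w=6
  Skip (6,7) w=7 (creates cycle)
  Skip (0,6) w=10 (creates cycle)
  Skip (3,6) w=10 (creates cycle)
  Skip (0,1) w=13 (creates cycle)
  Skip (1,2) w=13 (creates cycle)
  Skip (0,7) w=14 (creates cycle)
MST weight = 22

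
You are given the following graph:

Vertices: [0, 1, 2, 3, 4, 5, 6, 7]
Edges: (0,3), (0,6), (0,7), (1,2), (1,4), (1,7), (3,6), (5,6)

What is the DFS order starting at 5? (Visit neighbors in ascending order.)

DFS from vertex 5 (neighbors processed in ascending order):
Visit order: 5, 6, 0, 3, 7, 1, 2, 4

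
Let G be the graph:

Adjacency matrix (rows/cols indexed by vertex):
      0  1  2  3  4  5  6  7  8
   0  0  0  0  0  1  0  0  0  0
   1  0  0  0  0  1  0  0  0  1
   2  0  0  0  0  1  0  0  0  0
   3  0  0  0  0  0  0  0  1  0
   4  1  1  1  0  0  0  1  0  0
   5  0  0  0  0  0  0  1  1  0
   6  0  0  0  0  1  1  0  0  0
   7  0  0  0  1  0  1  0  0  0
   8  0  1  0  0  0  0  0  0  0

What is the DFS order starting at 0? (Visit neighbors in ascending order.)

DFS from vertex 0 (neighbors processed in ascending order):
Visit order: 0, 4, 1, 8, 2, 6, 5, 7, 3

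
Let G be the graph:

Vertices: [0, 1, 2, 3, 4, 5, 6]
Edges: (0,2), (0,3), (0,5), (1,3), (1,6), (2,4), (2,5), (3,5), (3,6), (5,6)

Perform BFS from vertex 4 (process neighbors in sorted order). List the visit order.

BFS from vertex 4 (neighbors processed in ascending order):
Visit order: 4, 2, 0, 5, 3, 6, 1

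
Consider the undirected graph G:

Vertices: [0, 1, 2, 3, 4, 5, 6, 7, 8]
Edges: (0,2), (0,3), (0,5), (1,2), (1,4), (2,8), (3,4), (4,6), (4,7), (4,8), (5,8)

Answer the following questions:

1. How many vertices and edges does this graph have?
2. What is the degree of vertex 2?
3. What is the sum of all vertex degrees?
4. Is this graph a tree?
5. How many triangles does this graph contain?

Count: 9 vertices, 11 edges.
Vertex 2 has neighbors [0, 1, 8], degree = 3.
Handshaking lemma: 2 * 11 = 22.
A tree on 9 vertices has 8 edges. This graph has 11 edges (3 extra). Not a tree.
Number of triangles = 0.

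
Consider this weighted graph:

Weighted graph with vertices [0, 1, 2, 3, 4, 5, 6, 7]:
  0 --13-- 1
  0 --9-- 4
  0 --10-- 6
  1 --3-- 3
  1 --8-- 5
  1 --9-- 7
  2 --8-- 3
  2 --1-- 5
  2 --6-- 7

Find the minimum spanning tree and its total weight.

Applying Kruskal's algorithm (sort edges by weight, add if no cycle):
  Add (2,5) w=1
  Add (1,3) w=3
  Add (2,7) w=6
  Add (1,5) w=8
  Skip (2,3) w=8 (creates cycle)
  Add (0,4) w=9
  Skip (1,7) w=9 (creates cycle)
  Add (0,6) w=10
  Add (0,1) w=13
MST weight = 50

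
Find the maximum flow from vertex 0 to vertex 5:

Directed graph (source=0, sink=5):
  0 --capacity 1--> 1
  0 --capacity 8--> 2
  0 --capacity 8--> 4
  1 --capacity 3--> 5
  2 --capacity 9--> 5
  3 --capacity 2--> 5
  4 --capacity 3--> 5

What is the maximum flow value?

Computing max flow:
  Flow on (0->1): 1/1
  Flow on (0->2): 8/8
  Flow on (0->4): 3/8
  Flow on (1->5): 1/3
  Flow on (2->5): 8/9
  Flow on (4->5): 3/3
Maximum flow = 12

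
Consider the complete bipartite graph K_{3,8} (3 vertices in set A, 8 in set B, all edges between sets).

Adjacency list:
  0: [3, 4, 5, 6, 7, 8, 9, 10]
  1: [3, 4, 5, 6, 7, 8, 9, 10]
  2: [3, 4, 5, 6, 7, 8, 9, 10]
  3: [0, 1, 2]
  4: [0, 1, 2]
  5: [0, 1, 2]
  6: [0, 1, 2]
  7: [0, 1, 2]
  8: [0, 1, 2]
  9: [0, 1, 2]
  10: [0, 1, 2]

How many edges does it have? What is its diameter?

K_{3,8} has 3 * 8 = 24 edges.
Any vertex reaches any opposite-side vertex in 1 step; same-side vertices reach in 2 steps via any opposite-side vertex.
Diameter = 2.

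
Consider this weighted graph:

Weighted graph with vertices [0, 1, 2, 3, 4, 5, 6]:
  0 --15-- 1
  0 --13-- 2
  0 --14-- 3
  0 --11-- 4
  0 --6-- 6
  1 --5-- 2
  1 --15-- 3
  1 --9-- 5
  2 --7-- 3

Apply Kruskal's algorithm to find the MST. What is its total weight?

Applying Kruskal's algorithm (sort edges by weight, add if no cycle):
  Add (1,2) w=5
  Add (0,6) w=6
  Add (2,3) w=7
  Add (1,5) w=9
  Add (0,4) w=11
  Add (0,2) w=13
  Skip (0,3) w=14 (creates cycle)
  Skip (0,1) w=15 (creates cycle)
  Skip (1,3) w=15 (creates cycle)
MST weight = 51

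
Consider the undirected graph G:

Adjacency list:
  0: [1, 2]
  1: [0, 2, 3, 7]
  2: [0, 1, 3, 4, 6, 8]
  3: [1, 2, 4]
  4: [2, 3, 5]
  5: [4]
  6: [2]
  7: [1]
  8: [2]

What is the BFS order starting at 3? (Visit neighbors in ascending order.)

BFS from vertex 3 (neighbors processed in ascending order):
Visit order: 3, 1, 2, 4, 0, 7, 6, 8, 5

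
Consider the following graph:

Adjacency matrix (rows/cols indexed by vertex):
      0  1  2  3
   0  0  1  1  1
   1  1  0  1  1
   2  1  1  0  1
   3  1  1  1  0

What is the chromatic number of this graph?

The graph has a maximum clique of size 4 (lower bound on chromatic number).
A valid 4-coloring: {0: 0, 1: 1, 2: 2, 3: 3}.
Chromatic number = 4.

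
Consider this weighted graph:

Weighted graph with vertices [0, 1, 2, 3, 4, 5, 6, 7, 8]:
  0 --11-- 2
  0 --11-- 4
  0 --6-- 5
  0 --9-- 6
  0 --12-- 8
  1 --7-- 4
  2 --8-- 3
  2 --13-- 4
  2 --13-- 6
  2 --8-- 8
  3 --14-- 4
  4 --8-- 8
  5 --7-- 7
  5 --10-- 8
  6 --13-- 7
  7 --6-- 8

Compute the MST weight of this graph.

Applying Kruskal's algorithm (sort edges by weight, add if no cycle):
  Add (0,5) w=6
  Add (7,8) w=6
  Add (1,4) w=7
  Add (5,7) w=7
  Add (2,8) w=8
  Add (2,3) w=8
  Add (4,8) w=8
  Add (0,6) w=9
  Skip (5,8) w=10 (creates cycle)
  Skip (0,4) w=11 (creates cycle)
  Skip (0,2) w=11 (creates cycle)
  Skip (0,8) w=12 (creates cycle)
  Skip (2,4) w=13 (creates cycle)
  Skip (2,6) w=13 (creates cycle)
  Skip (6,7) w=13 (creates cycle)
  Skip (3,4) w=14 (creates cycle)
MST weight = 59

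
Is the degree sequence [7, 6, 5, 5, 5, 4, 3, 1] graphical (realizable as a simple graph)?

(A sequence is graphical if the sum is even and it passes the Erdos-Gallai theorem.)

Sum of degrees = 36. Sum is even and passes Erdos-Gallai. The sequence IS graphical.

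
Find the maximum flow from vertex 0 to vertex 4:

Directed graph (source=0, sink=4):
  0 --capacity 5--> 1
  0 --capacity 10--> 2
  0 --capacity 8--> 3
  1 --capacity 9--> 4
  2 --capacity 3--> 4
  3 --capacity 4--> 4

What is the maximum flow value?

Computing max flow:
  Flow on (0->1): 5/5
  Flow on (0->2): 3/10
  Flow on (0->3): 4/8
  Flow on (1->4): 5/9
  Flow on (2->4): 3/3
  Flow on (3->4): 4/4
Maximum flow = 12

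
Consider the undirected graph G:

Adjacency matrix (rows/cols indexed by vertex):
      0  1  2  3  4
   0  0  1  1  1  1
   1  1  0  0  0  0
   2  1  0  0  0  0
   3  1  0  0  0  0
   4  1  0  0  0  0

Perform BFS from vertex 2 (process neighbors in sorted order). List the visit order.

BFS from vertex 2 (neighbors processed in ascending order):
Visit order: 2, 0, 1, 3, 4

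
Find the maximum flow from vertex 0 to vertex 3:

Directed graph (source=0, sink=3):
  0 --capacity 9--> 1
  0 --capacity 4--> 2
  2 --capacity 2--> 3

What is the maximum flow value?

Computing max flow:
  Flow on (0->2): 2/4
  Flow on (2->3): 2/2
Maximum flow = 2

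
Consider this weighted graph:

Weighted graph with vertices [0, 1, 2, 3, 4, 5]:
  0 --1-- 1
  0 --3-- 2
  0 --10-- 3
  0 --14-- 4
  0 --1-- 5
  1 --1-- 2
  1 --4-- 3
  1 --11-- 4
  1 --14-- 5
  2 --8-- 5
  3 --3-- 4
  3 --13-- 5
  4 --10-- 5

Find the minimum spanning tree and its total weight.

Applying Kruskal's algorithm (sort edges by weight, add if no cycle):
  Add (0,5) w=1
  Add (0,1) w=1
  Add (1,2) w=1
  Skip (0,2) w=3 (creates cycle)
  Add (3,4) w=3
  Add (1,3) w=4
  Skip (2,5) w=8 (creates cycle)
  Skip (0,3) w=10 (creates cycle)
  Skip (4,5) w=10 (creates cycle)
  Skip (1,4) w=11 (creates cycle)
  Skip (3,5) w=13 (creates cycle)
  Skip (0,4) w=14 (creates cycle)
  Skip (1,5) w=14 (creates cycle)
MST weight = 10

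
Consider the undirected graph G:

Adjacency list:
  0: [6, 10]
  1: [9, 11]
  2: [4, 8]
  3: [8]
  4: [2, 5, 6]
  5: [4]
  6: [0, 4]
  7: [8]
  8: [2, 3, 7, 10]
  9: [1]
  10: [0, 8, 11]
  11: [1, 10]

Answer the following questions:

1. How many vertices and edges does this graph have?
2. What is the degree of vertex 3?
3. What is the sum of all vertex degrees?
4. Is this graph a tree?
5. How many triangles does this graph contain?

Count: 12 vertices, 12 edges.
Vertex 3 has neighbors [8], degree = 1.
Handshaking lemma: 2 * 12 = 24.
A tree on 12 vertices has 11 edges. This graph has 12 edges (1 extra). Not a tree.
Number of triangles = 0.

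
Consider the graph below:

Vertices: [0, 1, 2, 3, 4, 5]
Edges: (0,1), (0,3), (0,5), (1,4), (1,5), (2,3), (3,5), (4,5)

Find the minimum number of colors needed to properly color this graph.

The graph has a maximum clique of size 3 (lower bound on chromatic number).
A valid 3-coloring: {0: 1, 1: 2, 2: 0, 3: 2, 4: 1, 5: 0}.
Chromatic number = 3.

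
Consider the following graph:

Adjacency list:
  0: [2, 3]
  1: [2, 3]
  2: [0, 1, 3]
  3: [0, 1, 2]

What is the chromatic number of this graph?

The graph has a maximum clique of size 3 (lower bound on chromatic number).
A valid 3-coloring: {0: 2, 1: 2, 2: 0, 3: 1}.
Chromatic number = 3.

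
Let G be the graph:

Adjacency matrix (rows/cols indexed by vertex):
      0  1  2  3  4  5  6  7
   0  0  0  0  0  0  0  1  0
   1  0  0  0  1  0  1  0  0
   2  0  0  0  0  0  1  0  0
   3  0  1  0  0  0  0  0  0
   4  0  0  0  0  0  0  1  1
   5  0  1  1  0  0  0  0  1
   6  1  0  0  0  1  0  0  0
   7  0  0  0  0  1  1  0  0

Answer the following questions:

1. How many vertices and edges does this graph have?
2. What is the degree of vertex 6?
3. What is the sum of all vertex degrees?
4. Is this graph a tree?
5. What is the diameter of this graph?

Count: 8 vertices, 7 edges.
Vertex 6 has neighbors [0, 4], degree = 2.
Handshaking lemma: 2 * 7 = 14.
A graph is a tree iff it is connected and has exactly n-1 edges. This graph is connected (all 8 vertices in one component) and has 8-1 = 7 edges. It is a tree.
Diameter (longest shortest path) = 6.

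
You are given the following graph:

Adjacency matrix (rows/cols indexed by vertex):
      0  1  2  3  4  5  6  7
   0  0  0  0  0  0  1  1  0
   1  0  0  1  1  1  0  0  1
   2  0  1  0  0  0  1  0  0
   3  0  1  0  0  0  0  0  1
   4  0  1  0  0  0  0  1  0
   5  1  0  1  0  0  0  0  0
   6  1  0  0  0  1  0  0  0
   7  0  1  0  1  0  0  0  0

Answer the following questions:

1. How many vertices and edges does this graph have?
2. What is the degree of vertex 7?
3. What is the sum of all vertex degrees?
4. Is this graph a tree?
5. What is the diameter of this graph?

Count: 8 vertices, 9 edges.
Vertex 7 has neighbors [1, 3], degree = 2.
Handshaking lemma: 2 * 9 = 18.
A tree on 8 vertices has 7 edges. This graph has 9 edges (2 extra). Not a tree.
Diameter (longest shortest path) = 4.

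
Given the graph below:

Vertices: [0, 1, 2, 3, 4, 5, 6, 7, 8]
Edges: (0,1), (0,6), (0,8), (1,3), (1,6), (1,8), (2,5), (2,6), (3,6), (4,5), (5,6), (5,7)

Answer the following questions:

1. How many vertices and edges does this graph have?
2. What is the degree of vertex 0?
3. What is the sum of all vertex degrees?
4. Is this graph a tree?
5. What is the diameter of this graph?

Count: 9 vertices, 12 edges.
Vertex 0 has neighbors [1, 6, 8], degree = 3.
Handshaking lemma: 2 * 12 = 24.
A tree on 9 vertices has 8 edges. This graph has 12 edges (4 extra). Not a tree.
Diameter (longest shortest path) = 4.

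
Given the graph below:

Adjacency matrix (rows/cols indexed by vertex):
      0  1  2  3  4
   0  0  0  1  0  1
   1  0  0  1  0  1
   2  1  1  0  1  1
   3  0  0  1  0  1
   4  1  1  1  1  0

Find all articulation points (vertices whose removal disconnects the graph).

No articulation points. The graph is biconnected.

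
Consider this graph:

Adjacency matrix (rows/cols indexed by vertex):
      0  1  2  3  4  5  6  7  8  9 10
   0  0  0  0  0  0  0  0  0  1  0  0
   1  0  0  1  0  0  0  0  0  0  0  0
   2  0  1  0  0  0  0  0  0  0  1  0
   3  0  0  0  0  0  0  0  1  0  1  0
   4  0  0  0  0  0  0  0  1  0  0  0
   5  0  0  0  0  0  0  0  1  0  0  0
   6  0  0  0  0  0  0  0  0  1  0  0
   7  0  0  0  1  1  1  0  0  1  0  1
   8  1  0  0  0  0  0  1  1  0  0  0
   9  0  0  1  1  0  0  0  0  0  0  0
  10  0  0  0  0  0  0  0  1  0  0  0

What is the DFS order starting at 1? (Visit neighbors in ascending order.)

DFS from vertex 1 (neighbors processed in ascending order):
Visit order: 1, 2, 9, 3, 7, 4, 5, 8, 0, 6, 10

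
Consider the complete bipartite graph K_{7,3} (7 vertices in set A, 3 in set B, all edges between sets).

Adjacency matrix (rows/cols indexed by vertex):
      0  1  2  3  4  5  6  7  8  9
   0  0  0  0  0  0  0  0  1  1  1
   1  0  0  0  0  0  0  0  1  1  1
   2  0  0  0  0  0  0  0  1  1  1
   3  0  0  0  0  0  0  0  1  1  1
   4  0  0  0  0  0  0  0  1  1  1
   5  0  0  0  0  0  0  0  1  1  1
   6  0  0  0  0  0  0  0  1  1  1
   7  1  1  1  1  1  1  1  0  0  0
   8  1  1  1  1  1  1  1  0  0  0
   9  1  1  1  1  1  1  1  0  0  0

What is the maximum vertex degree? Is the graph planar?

Set-A vertices have degree 3; set-B vertices have degree 7. Maximum degree = max(7,3) = 7.
K_{7,3} contains K_{3,3} as a subgraph (since both sides have >= 3 vertices); by Kuratowski's theorem it is not planar.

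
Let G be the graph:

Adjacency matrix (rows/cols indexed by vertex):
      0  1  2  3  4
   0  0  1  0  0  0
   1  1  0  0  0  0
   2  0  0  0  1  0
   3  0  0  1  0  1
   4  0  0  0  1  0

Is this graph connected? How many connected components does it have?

Checking connectivity: the graph has 2 connected component(s).
Components: [[0, 1], [2, 3, 4]]. The graph is NOT connected.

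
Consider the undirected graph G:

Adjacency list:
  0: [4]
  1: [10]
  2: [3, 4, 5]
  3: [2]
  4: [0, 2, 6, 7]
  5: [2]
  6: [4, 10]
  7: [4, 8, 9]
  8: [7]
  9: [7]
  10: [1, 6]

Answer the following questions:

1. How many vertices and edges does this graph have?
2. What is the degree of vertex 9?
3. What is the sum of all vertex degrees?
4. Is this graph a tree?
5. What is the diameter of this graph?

Count: 11 vertices, 10 edges.
Vertex 9 has neighbors [7], degree = 1.
Handshaking lemma: 2 * 10 = 20.
A graph is a tree iff it is connected and has exactly n-1 edges. This graph is connected (all 11 vertices in one component) and has 11-1 = 10 edges. It is a tree.
Diameter (longest shortest path) = 5.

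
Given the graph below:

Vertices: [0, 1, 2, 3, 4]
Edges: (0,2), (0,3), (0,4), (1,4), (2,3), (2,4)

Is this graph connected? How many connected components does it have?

Checking connectivity: the graph has 1 connected component(s).
All vertices are reachable from each other. The graph IS connected.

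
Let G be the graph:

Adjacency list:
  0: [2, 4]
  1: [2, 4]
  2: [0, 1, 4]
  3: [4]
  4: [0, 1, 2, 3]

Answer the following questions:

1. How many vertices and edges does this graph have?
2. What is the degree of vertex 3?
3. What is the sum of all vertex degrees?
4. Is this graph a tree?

Count: 5 vertices, 6 edges.
Vertex 3 has neighbors [4], degree = 1.
Handshaking lemma: 2 * 6 = 12.
A tree on 5 vertices has 4 edges. This graph has 6 edges (2 extra). Not a tree.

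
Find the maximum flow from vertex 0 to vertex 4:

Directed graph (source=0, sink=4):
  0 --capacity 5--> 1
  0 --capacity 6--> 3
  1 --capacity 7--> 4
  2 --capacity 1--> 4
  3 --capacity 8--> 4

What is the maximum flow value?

Computing max flow:
  Flow on (0->1): 5/5
  Flow on (0->3): 6/6
  Flow on (1->4): 5/7
  Flow on (3->4): 6/8
Maximum flow = 11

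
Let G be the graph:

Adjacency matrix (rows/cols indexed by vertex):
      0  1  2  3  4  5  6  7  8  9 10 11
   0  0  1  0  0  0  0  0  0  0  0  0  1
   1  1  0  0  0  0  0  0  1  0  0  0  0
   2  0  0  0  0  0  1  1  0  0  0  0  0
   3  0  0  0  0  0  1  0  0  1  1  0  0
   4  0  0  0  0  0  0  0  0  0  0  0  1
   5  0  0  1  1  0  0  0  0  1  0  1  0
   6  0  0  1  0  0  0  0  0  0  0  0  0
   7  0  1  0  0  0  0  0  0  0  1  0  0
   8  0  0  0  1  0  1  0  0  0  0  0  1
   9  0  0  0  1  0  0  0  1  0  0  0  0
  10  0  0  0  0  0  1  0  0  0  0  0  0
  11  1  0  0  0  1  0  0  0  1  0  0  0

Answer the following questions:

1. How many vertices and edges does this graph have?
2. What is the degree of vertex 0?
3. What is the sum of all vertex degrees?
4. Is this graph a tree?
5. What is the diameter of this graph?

Count: 12 vertices, 13 edges.
Vertex 0 has neighbors [1, 11], degree = 2.
Handshaking lemma: 2 * 13 = 26.
A tree on 12 vertices has 11 edges. This graph has 13 edges (2 extra). Not a tree.
Diameter (longest shortest path) = 6.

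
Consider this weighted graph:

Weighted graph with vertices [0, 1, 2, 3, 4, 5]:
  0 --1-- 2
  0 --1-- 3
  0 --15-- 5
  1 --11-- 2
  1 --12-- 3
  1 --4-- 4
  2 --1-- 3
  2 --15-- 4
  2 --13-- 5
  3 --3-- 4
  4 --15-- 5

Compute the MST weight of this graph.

Applying Kruskal's algorithm (sort edges by weight, add if no cycle):
  Add (0,3) w=1
  Add (0,2) w=1
  Skip (2,3) w=1 (creates cycle)
  Add (3,4) w=3
  Add (1,4) w=4
  Skip (1,2) w=11 (creates cycle)
  Skip (1,3) w=12 (creates cycle)
  Add (2,5) w=13
  Skip (0,5) w=15 (creates cycle)
  Skip (2,4) w=15 (creates cycle)
  Skip (4,5) w=15 (creates cycle)
MST weight = 22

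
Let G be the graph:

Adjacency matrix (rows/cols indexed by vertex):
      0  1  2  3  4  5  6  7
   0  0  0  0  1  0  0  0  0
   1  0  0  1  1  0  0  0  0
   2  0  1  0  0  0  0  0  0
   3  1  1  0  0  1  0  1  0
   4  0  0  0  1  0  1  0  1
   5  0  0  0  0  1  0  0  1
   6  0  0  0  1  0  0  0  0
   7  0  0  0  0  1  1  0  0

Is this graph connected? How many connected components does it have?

Checking connectivity: the graph has 1 connected component(s).
All vertices are reachable from each other. The graph IS connected.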